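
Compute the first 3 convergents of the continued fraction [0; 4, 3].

Using the convergent recurrence p_i = a_i*p_{i-1} + p_{i-2}, q_i = a_i*q_{i-1} + q_{i-2} with p_{-2}=0, p_{-1}=1, q_{-2}=1, q_{-1}=0:
  i=0: a_0=0, p_0 = 0*1 + 0 = 0, q_0 = 0*0 + 1 = 1.
  i=1: a_1=4, p_1 = 4*0 + 1 = 1, q_1 = 4*1 + 0 = 4.
  i=2: a_2=3, p_2 = 3*1 + 0 = 3, q_2 = 3*4 + 1 = 13.

0/1, 1/4, 3/13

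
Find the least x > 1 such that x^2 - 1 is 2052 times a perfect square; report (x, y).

(x, y) = (13771351, 304010)

First expand sqrt(2052) as a continued fraction. With x_i = (sqrt(2052) + m_i)/d_i and (m_0, d_0) = (0, 1): a_0 = floor(sqrt(2052)) = 45, since 45^2 = 2025 <= 2052 < 2116 = 46^2.
Iterate m_{i+1} = d_i*a_i - m_i, d_{i+1} = (2052 - m_{i+1}^2)/d_i, a_{i+1} = floor((a_0 + m_{i+1})/d_{i+1}):
  m_1 = 1*45 - 0 = 45, d_1 = (2052 - 45^2)/1 = 27/1 = 27, a_1 = floor((45 + 45)/27) = 3.
  m_2 = 27*3 - 45 = 36, d_2 = (2052 - 36^2)/27 = 756/27 = 28, a_2 = floor((45 + 36)/28) = 2.
  m_3 = 28*2 - 36 = 20, d_3 = (2052 - 20^2)/28 = 1652/28 = 59, a_3 = floor((45 + 20)/59) = 1.
  m_4 = 59*1 - 20 = 39, d_4 = (2052 - 39^2)/59 = 531/59 = 9, a_4 = floor((45 + 39)/9) = 9.
  m_5 = 9*9 - 39 = 42, d_5 = (2052 - 42^2)/9 = 288/9 = 32, a_5 = floor((45 + 42)/32) = 2.
  m_6 = 32*2 - 42 = 22, d_6 = (2052 - 22^2)/32 = 1568/32 = 49, a_6 = floor((45 + 22)/49) = 1.
  m_7 = 49*1 - 22 = 27, d_7 = (2052 - 27^2)/49 = 1323/49 = 27, a_7 = floor((45 + 27)/27) = 2.
  m_8 = 27*2 - 27 = 27, d_8 = (2052 - 27^2)/27 = 1323/27 = 49, a_8 = floor((45 + 27)/49) = 1.
  m_9 = 49*1 - 27 = 22, d_9 = (2052 - 22^2)/49 = 1568/49 = 32, a_9 = floor((45 + 22)/32) = 2.
  m_10 = 32*2 - 22 = 42, d_10 = (2052 - 42^2)/32 = 288/32 = 9, a_10 = floor((45 + 42)/9) = 9.
  m_11 = 9*9 - 42 = 39, d_11 = (2052 - 39^2)/9 = 531/9 = 59, a_11 = floor((45 + 39)/59) = 1.
  m_12 = 59*1 - 39 = 20, d_12 = (2052 - 20^2)/59 = 1652/59 = 28, a_12 = floor((45 + 20)/28) = 2.
  m_13 = 28*2 - 20 = 36, d_13 = (2052 - 36^2)/28 = 756/28 = 27, a_13 = floor((45 + 36)/27) = 3.
  m_14 = 27*3 - 36 = 45, d_14 = (2052 - 45^2)/27 = 27/27 = 1, a_14 = floor((45 + 45)/1) = 90.
  m_15 = 1*90 - 45 = 45, d_15 = (2052 - 45^2)/1 = 27/1 = 27: (m_15, d_15) = (m_1, d_1) = (45, 27), so from here the quotients repeat a_1, ..., a_14; the period length is 14.
So sqrt(2052) = [45; (3, 2, 1, 9, 2, 1, 2, 1, 2, 9, 1, 2, 3, 90)] with period length k = 14.
k is even, so the fundamental solution of x^2 - 2052y^2 = 1 is (p_{k-1}, q_{k-1}) = (p_13, q_13); compute convergents through index 13.
Convergents (p_i = a_i*p_{i-1} + p_{i-2}, q_i = a_i*q_{i-1} + q_{i-2} with p_{-2}=0, p_{-1}=1, q_{-2}=1, q_{-1}=0):
  i=0: a_0=45, p_0 = 45*1 + 0 = 45, q_0 = 45*0 + 1 = 1.
  i=1: a_1=3, p_1 = 3*45 + 1 = 136, q_1 = 3*1 + 0 = 3.
  i=2: a_2=2, p_2 = 2*136 + 45 = 317, q_2 = 2*3 + 1 = 7.
  i=3: a_3=1, p_3 = 1*317 + 136 = 453, q_3 = 1*7 + 3 = 10.
  i=4: a_4=9, p_4 = 9*453 + 317 = 4394, q_4 = 9*10 + 7 = 97.
  i=5: a_5=2, p_5 = 2*4394 + 453 = 9241, q_5 = 2*97 + 10 = 204.
  i=6: a_6=1, p_6 = 1*9241 + 4394 = 13635, q_6 = 1*204 + 97 = 301.
  i=7: a_7=2, p_7 = 2*13635 + 9241 = 36511, q_7 = 2*301 + 204 = 806.
  i=8: a_8=1, p_8 = 1*36511 + 13635 = 50146, q_8 = 1*806 + 301 = 1107.
  i=9: a_9=2, p_9 = 2*50146 + 36511 = 136803, q_9 = 2*1107 + 806 = 3020.
  i=10: a_10=9, p_10 = 9*136803 + 50146 = 1281373, q_10 = 9*3020 + 1107 = 28287.
  i=11: a_11=1, p_11 = 1*1281373 + 136803 = 1418176, q_11 = 1*28287 + 3020 = 31307.
  i=12: a_12=2, p_12 = 2*1418176 + 1281373 = 4117725, q_12 = 2*31307 + 28287 = 90901.
  i=13: a_13=3, p_13 = 3*4117725 + 1418176 = 13771351, q_13 = 3*90901 + 31307 = 304010.
Check: 13771351^2 - 2052*304010^2 = 189650108365201 - 189650108365200 = 1, so (x, y) = (13771351, 304010) solves the equation, and by the theorem it is the least positive solution.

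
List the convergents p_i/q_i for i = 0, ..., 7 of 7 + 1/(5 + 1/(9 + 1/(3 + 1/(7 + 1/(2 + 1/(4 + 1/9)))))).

Using the convergent recurrence p_i = a_i*p_{i-1} + p_{i-2}, q_i = a_i*q_{i-1} + q_{i-2} with p_{-2}=0, p_{-1}=1, q_{-2}=1, q_{-1}=0:
  i=0: a_0=7, p_0 = 7*1 + 0 = 7, q_0 = 7*0 + 1 = 1.
  i=1: a_1=5, p_1 = 5*7 + 1 = 36, q_1 = 5*1 + 0 = 5.
  i=2: a_2=9, p_2 = 9*36 + 7 = 331, q_2 = 9*5 + 1 = 46.
  i=3: a_3=3, p_3 = 3*331 + 36 = 1029, q_3 = 3*46 + 5 = 143.
  i=4: a_4=7, p_4 = 7*1029 + 331 = 7534, q_4 = 7*143 + 46 = 1047.
  i=5: a_5=2, p_5 = 2*7534 + 1029 = 16097, q_5 = 2*1047 + 143 = 2237.
  i=6: a_6=4, p_6 = 4*16097 + 7534 = 71922, q_6 = 4*2237 + 1047 = 9995.
  i=7: a_7=9, p_7 = 9*71922 + 16097 = 663395, q_7 = 9*9995 + 2237 = 92192.

7/1, 36/5, 331/46, 1029/143, 7534/1047, 16097/2237, 71922/9995, 663395/92192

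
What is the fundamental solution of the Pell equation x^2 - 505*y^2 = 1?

(x, y) = (809, 36)

First expand sqrt(505) as a continued fraction. With x_i = (sqrt(505) + m_i)/d_i and (m_0, d_0) = (0, 1): a_0 = floor(sqrt(505)) = 22, since 22^2 = 484 <= 505 < 529 = 23^2.
Iterate m_{i+1} = d_i*a_i - m_i, d_{i+1} = (505 - m_{i+1}^2)/d_i, a_{i+1} = floor((a_0 + m_{i+1})/d_{i+1}):
  m_1 = 1*22 - 0 = 22, d_1 = (505 - 22^2)/1 = 21/1 = 21, a_1 = floor((22 + 22)/21) = 2.
  m_2 = 21*2 - 22 = 20, d_2 = (505 - 20^2)/21 = 105/21 = 5, a_2 = floor((22 + 20)/5) = 8.
  m_3 = 5*8 - 20 = 20, d_3 = (505 - 20^2)/5 = 105/5 = 21, a_3 = floor((22 + 20)/21) = 2.
  m_4 = 21*2 - 20 = 22, d_4 = (505 - 22^2)/21 = 21/21 = 1, a_4 = floor((22 + 22)/1) = 44.
  m_5 = 1*44 - 22 = 22, d_5 = (505 - 22^2)/1 = 21/1 = 21: (m_5, d_5) = (m_1, d_1) = (22, 21), so from here the quotients repeat a_1, ..., a_4; the period length is 4.
So sqrt(505) = [22; (2, 8, 2, 44)] with period length k = 4.
k is even, so the fundamental solution of x^2 - 505y^2 = 1 is (p_{k-1}, q_{k-1}) = (p_3, q_3); compute convergents through index 3.
Convergents (p_i = a_i*p_{i-1} + p_{i-2}, q_i = a_i*q_{i-1} + q_{i-2} with p_{-2}=0, p_{-1}=1, q_{-2}=1, q_{-1}=0):
  i=0: a_0=22, p_0 = 22*1 + 0 = 22, q_0 = 22*0 + 1 = 1.
  i=1: a_1=2, p_1 = 2*22 + 1 = 45, q_1 = 2*1 + 0 = 2.
  i=2: a_2=8, p_2 = 8*45 + 22 = 382, q_2 = 8*2 + 1 = 17.
  i=3: a_3=2, p_3 = 2*382 + 45 = 809, q_3 = 2*17 + 2 = 36.
Check: 809^2 - 505*36^2 = 654481 - 654480 = 1, so (x, y) = (809, 36) solves the equation, and by the theorem it is the least positive solution.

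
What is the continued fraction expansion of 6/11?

[0; 1, 1, 5]

Run the Euclidean algorithm on 6 and 11; the successive quotients are the partial quotients a_0, a_1, ... (each step inverts the fractional part left over by the previous one):
  6 = 0*11 + 6, so a_0 = 0.
  11 = 1*6 + 5, so a_1 = 1.
  6 = 1*5 + 1, so a_2 = 1.
  5 = 5*1 + 0, so a_3 = 5.
The remainder reaches 0 after 4 divisions, so the expansion has 4 partial quotients, read off in order.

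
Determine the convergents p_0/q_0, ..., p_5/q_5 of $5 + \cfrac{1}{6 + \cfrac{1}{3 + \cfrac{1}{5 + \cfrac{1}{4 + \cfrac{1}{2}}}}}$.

5/1, 31/6, 98/19, 521/101, 2182/423, 4885/947

Using the convergent recurrence p_i = a_i*p_{i-1} + p_{i-2}, q_i = a_i*q_{i-1} + q_{i-2} with p_{-2}=0, p_{-1}=1, q_{-2}=1, q_{-1}=0:
  i=0: a_0=5, p_0 = 5*1 + 0 = 5, q_0 = 5*0 + 1 = 1.
  i=1: a_1=6, p_1 = 6*5 + 1 = 31, q_1 = 6*1 + 0 = 6.
  i=2: a_2=3, p_2 = 3*31 + 5 = 98, q_2 = 3*6 + 1 = 19.
  i=3: a_3=5, p_3 = 5*98 + 31 = 521, q_3 = 5*19 + 6 = 101.
  i=4: a_4=4, p_4 = 4*521 + 98 = 2182, q_4 = 4*101 + 19 = 423.
  i=5: a_5=2, p_5 = 2*2182 + 521 = 4885, q_5 = 2*423 + 101 = 947.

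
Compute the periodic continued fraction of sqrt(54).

[7; (2, 1, 6, 1, 2, 14)]

Write x_i = (sqrt(54) + m_i)/d_i with (m_0, d_0) = (0, 1). a_0 = floor(sqrt(54)) = 7, since 7^2 = 49 <= 54 < 64 = 8^2.
Iterate m_{i+1} = d_i*a_i - m_i, d_{i+1} = (54 - m_{i+1}^2)/d_i, a_{i+1} = floor((a_0 + m_{i+1})/d_{i+1}):
  m_1 = 1*7 - 0 = 7, d_1 = (54 - 7^2)/1 = 5/1 = 5, a_1 = floor((7 + 7)/5) = 2.
  m_2 = 5*2 - 7 = 3, d_2 = (54 - 3^2)/5 = 45/5 = 9, a_2 = floor((7 + 3)/9) = 1.
  m_3 = 9*1 - 3 = 6, d_3 = (54 - 6^2)/9 = 18/9 = 2, a_3 = floor((7 + 6)/2) = 6.
  m_4 = 2*6 - 6 = 6, d_4 = (54 - 6^2)/2 = 18/2 = 9, a_4 = floor((7 + 6)/9) = 1.
  m_5 = 9*1 - 6 = 3, d_5 = (54 - 3^2)/9 = 45/9 = 5, a_5 = floor((7 + 3)/5) = 2.
  m_6 = 5*2 - 3 = 7, d_6 = (54 - 7^2)/5 = 5/5 = 1, a_6 = floor((7 + 7)/1) = 14.
  m_7 = 1*14 - 7 = 7, d_7 = (54 - 7^2)/1 = 5/1 = 5: (m_7, d_7) = (m_1, d_1) = (7, 5), so from here the quotients repeat a_1, ..., a_6; the period length is 6.
Hence the expansion of sqrt(54) is a_0 = 7 followed by the repeating block 2, 1, 6, 1, 2, 14 (period 6).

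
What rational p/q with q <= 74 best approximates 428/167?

41/16

Expand x = 428/167 as a continued fraction with the Euclidean algorithm:
  428 = 2*167 + 94, so a_0 = 2.
  167 = 1*94 + 73, so a_1 = 1.
  94 = 1*73 + 21, so a_2 = 1.
  73 = 3*21 + 10, so a_3 = 3.
  21 = 2*10 + 1, so a_4 = 2.
  10 = 10*1 + 0, so a_5 = 10.
so x = [2; 1, 1, 3, 2, 10].
Convergents (p_i = a_i*p_{i-1} + p_{i-2}, q_i = a_i*q_{i-1} + q_{i-2} with p_{-2}=0, p_{-1}=1, q_{-2}=1, q_{-1}=0), until the denominator exceeds 74:
  i=0: a_0=2, p_0 = 2*1 + 0 = 2, q_0 = 2*0 + 1 = 1.
  i=1: a_1=1, p_1 = 1*2 + 1 = 3, q_1 = 1*1 + 0 = 1.
  i=2: a_2=1, p_2 = 1*3 + 2 = 5, q_2 = 1*1 + 1 = 2.
  i=3: a_3=3, p_3 = 3*5 + 3 = 18, q_3 = 3*2 + 1 = 7.
  i=4: a_4=2, p_4 = 2*18 + 5 = 41, q_4 = 2*7 + 2 = 16.
  i=5: a_5=10, p_5 = 10*41 + 18 = 428, q_5 = 10*16 + 7 = 167.
q_5 = 167 > 74, so the last convergent with denominator <= 74 is p_4/q_4 = 41/16.
The closest fraction with denominator <= 74 is either p_4/q_4 or the intermediate fraction (k*p_4 + p_3)/(k*q_4 + q_3) with the largest k >= 1 whose denominator stays <= 74; these approach x as k grows, and every other convergent or intermediate fraction in range is farther away.
Largest k: floor((74 - q_3)/q_4) = floor((74 - 7)/16) = 4.
That gives (4*41 + 18)/(4*16 + 7) = 182/71.
Compare the errors: |x - 41/16| = |428*16 - 41*167|/(167*16) = 1/2672, and |x - 182/71| = |428*71 - 182*167|/(167*71) = 6/11857.
Cross-multiplying, 1*11857 = 11857 < 16032 = 6*2672, so 1/2672 is smaller: the convergent 41/16 is closer to x than 182/71.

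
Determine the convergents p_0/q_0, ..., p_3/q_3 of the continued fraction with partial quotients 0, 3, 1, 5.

0/1, 1/3, 1/4, 6/23

Using the convergent recurrence p_i = a_i*p_{i-1} + p_{i-2}, q_i = a_i*q_{i-1} + q_{i-2} with p_{-2}=0, p_{-1}=1, q_{-2}=1, q_{-1}=0:
  i=0: a_0=0, p_0 = 0*1 + 0 = 0, q_0 = 0*0 + 1 = 1.
  i=1: a_1=3, p_1 = 3*0 + 1 = 1, q_1 = 3*1 + 0 = 3.
  i=2: a_2=1, p_2 = 1*1 + 0 = 1, q_2 = 1*3 + 1 = 4.
  i=3: a_3=5, p_3 = 5*1 + 1 = 6, q_3 = 5*4 + 3 = 23.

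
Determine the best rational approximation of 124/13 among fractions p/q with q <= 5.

19/2

Expand x = 124/13 as a continued fraction with the Euclidean algorithm:
  124 = 9*13 + 7, so a_0 = 9.
  13 = 1*7 + 6, so a_1 = 1.
  7 = 1*6 + 1, so a_2 = 1.
  6 = 6*1 + 0, so a_3 = 6.
so x = [9; 1, 1, 6].
Convergents (p_i = a_i*p_{i-1} + p_{i-2}, q_i = a_i*q_{i-1} + q_{i-2} with p_{-2}=0, p_{-1}=1, q_{-2}=1, q_{-1}=0), until the denominator exceeds 5:
  i=0: a_0=9, p_0 = 9*1 + 0 = 9, q_0 = 9*0 + 1 = 1.
  i=1: a_1=1, p_1 = 1*9 + 1 = 10, q_1 = 1*1 + 0 = 1.
  i=2: a_2=1, p_2 = 1*10 + 9 = 19, q_2 = 1*1 + 1 = 2.
  i=3: a_3=6, p_3 = 6*19 + 10 = 124, q_3 = 6*2 + 1 = 13.
q_3 = 13 > 5, so the last convergent with denominator <= 5 is p_2/q_2 = 19/2.
The closest fraction with denominator <= 5 is either p_2/q_2 or the intermediate fraction (k*p_2 + p_1)/(k*q_2 + q_1) with the largest k >= 1 whose denominator stays <= 5; these approach x as k grows, and every other convergent or intermediate fraction in range is farther away.
Largest k: floor((5 - q_1)/q_2) = floor((5 - 1)/2) = 2.
That gives (2*19 + 10)/(2*2 + 1) = 48/5.
Compare the errors: |x - 19/2| = |124*2 - 19*13|/(13*2) = 1/26, and |x - 48/5| = |124*5 - 48*13|/(13*5) = 4/65.
Cross-multiplying, 1*65 = 65 < 104 = 4*26, so 1/26 is smaller: the convergent 19/2 is closer to x than 48/5.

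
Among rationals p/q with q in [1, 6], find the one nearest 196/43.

Expand x = 196/43 as a continued fraction with the Euclidean algorithm:
  196 = 4*43 + 24, so a_0 = 4.
  43 = 1*24 + 19, so a_1 = 1.
  24 = 1*19 + 5, so a_2 = 1.
  19 = 3*5 + 4, so a_3 = 3.
  5 = 1*4 + 1, so a_4 = 1.
  4 = 4*1 + 0, so a_5 = 4.
so x = [4; 1, 1, 3, 1, 4].
Convergents (p_i = a_i*p_{i-1} + p_{i-2}, q_i = a_i*q_{i-1} + q_{i-2} with p_{-2}=0, p_{-1}=1, q_{-2}=1, q_{-1}=0), until the denominator exceeds 6:
  i=0: a_0=4, p_0 = 4*1 + 0 = 4, q_0 = 4*0 + 1 = 1.
  i=1: a_1=1, p_1 = 1*4 + 1 = 5, q_1 = 1*1 + 0 = 1.
  i=2: a_2=1, p_2 = 1*5 + 4 = 9, q_2 = 1*1 + 1 = 2.
  i=3: a_3=3, p_3 = 3*9 + 5 = 32, q_3 = 3*2 + 1 = 7.
q_3 = 7 > 6, so the last convergent with denominator <= 6 is p_2/q_2 = 9/2.
The closest fraction with denominator <= 6 is either p_2/q_2 or the intermediate fraction (k*p_2 + p_1)/(k*q_2 + q_1) with the largest k >= 1 whose denominator stays <= 6; these approach x as k grows, and every other convergent or intermediate fraction in range is farther away.
Largest k: floor((6 - q_1)/q_2) = floor((6 - 1)/2) = 2.
That gives (2*9 + 5)/(2*2 + 1) = 23/5.
Compare the errors: |x - 9/2| = |196*2 - 9*43|/(43*2) = 5/86, and |x - 23/5| = |196*5 - 23*43|/(43*5) = 9/215.
Cross-multiplying, 9*86 = 774 < 1075 = 5*215, so 9/215 is smaller: the intermediate fraction 23/5 is closer to x than 9/2.

23/5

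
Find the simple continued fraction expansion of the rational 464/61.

Run the Euclidean algorithm on 464 and 61; the successive quotients are the partial quotients a_0, a_1, ... (each step inverts the fractional part left over by the previous one):
  464 = 7*61 + 37, so a_0 = 7.
  61 = 1*37 + 24, so a_1 = 1.
  37 = 1*24 + 13, so a_2 = 1.
  24 = 1*13 + 11, so a_3 = 1.
  13 = 1*11 + 2, so a_4 = 1.
  11 = 5*2 + 1, so a_5 = 5.
  2 = 2*1 + 0, so a_6 = 2.
The remainder reaches 0 after 7 divisions, so the expansion has 7 partial quotients, read off in order.

[7; 1, 1, 1, 1, 5, 2]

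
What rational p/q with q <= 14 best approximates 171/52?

Expand x = 171/52 as a continued fraction with the Euclidean algorithm:
  171 = 3*52 + 15, so a_0 = 3.
  52 = 3*15 + 7, so a_1 = 3.
  15 = 2*7 + 1, so a_2 = 2.
  7 = 7*1 + 0, so a_3 = 7.
so x = [3; 3, 2, 7].
Convergents (p_i = a_i*p_{i-1} + p_{i-2}, q_i = a_i*q_{i-1} + q_{i-2} with p_{-2}=0, p_{-1}=1, q_{-2}=1, q_{-1}=0), until the denominator exceeds 14:
  i=0: a_0=3, p_0 = 3*1 + 0 = 3, q_0 = 3*0 + 1 = 1.
  i=1: a_1=3, p_1 = 3*3 + 1 = 10, q_1 = 3*1 + 0 = 3.
  i=2: a_2=2, p_2 = 2*10 + 3 = 23, q_2 = 2*3 + 1 = 7.
  i=3: a_3=7, p_3 = 7*23 + 10 = 171, q_3 = 7*7 + 3 = 52.
q_3 = 52 > 14, so the last convergent with denominator <= 14 is p_2/q_2 = 23/7.
The closest fraction with denominator <= 14 is either p_2/q_2 or the intermediate fraction (k*p_2 + p_1)/(k*q_2 + q_1) with the largest k >= 1 whose denominator stays <= 14; these approach x as k grows, and every other convergent or intermediate fraction in range is farther away.
Largest k: floor((14 - q_1)/q_2) = floor((14 - 3)/7) = 1.
That gives (1*23 + 10)/(1*7 + 3) = 33/10.
Compare the errors: |x - 23/7| = |171*7 - 23*52|/(52*7) = 1/364, and |x - 33/10| = |171*10 - 33*52|/(52*10) = 6/520.
Cross-multiplying, 1*520 = 520 < 2184 = 6*364, so 1/364 is smaller: the convergent 23/7 is closer to x than 33/10.

23/7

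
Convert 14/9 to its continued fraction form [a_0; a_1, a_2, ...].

Run the Euclidean algorithm on 14 and 9; the successive quotients are the partial quotients a_0, a_1, ... (each step inverts the fractional part left over by the previous one):
  14 = 1*9 + 5, so a_0 = 1.
  9 = 1*5 + 4, so a_1 = 1.
  5 = 1*4 + 1, so a_2 = 1.
  4 = 4*1 + 0, so a_3 = 4.
The remainder reaches 0 after 4 divisions, so the expansion has 4 partial quotients, read off in order.

[1; 1, 1, 4]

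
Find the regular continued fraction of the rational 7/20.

[0; 2, 1, 6]

Run the Euclidean algorithm on 7 and 20; the successive quotients are the partial quotients a_0, a_1, ... (each step inverts the fractional part left over by the previous one):
  7 = 0*20 + 7, so a_0 = 0.
  20 = 2*7 + 6, so a_1 = 2.
  7 = 1*6 + 1, so a_2 = 1.
  6 = 6*1 + 0, so a_3 = 6.
The remainder reaches 0 after 4 divisions, so the expansion has 4 partial quotients, read off in order.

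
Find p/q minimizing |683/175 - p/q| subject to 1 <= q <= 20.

Expand x = 683/175 as a continued fraction with the Euclidean algorithm:
  683 = 3*175 + 158, so a_0 = 3.
  175 = 1*158 + 17, so a_1 = 1.
  158 = 9*17 + 5, so a_2 = 9.
  17 = 3*5 + 2, so a_3 = 3.
  5 = 2*2 + 1, so a_4 = 2.
  2 = 2*1 + 0, so a_5 = 2.
so x = [3; 1, 9, 3, 2, 2].
Convergents (p_i = a_i*p_{i-1} + p_{i-2}, q_i = a_i*q_{i-1} + q_{i-2} with p_{-2}=0, p_{-1}=1, q_{-2}=1, q_{-1}=0), until the denominator exceeds 20:
  i=0: a_0=3, p_0 = 3*1 + 0 = 3, q_0 = 3*0 + 1 = 1.
  i=1: a_1=1, p_1 = 1*3 + 1 = 4, q_1 = 1*1 + 0 = 1.
  i=2: a_2=9, p_2 = 9*4 + 3 = 39, q_2 = 9*1 + 1 = 10.
  i=3: a_3=3, p_3 = 3*39 + 4 = 121, q_3 = 3*10 + 1 = 31.
q_3 = 31 > 20, so the last convergent with denominator <= 20 is p_2/q_2 = 39/10.
The closest fraction with denominator <= 20 is either p_2/q_2 or the intermediate fraction (k*p_2 + p_1)/(k*q_2 + q_1) with the largest k >= 1 whose denominator stays <= 20; these approach x as k grows, and every other convergent or intermediate fraction in range is farther away.
Largest k: floor((20 - q_1)/q_2) = floor((20 - 1)/10) = 1.
That gives (1*39 + 4)/(1*10 + 1) = 43/11.
Compare the errors: |x - 39/10| = |683*10 - 39*175|/(175*10) = 5/1750, and |x - 43/11| = |683*11 - 43*175|/(175*11) = 12/1925.
Cross-multiplying, 5*1925 = 9625 < 21000 = 12*1750, so 5/1750 is smaller: the convergent 39/10 is closer to x than 43/11.

39/10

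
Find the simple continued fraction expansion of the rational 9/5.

[1; 1, 4]

Run the Euclidean algorithm on 9 and 5; the successive quotients are the partial quotients a_0, a_1, ... (each step inverts the fractional part left over by the previous one):
  9 = 1*5 + 4, so a_0 = 1.
  5 = 1*4 + 1, so a_1 = 1.
  4 = 4*1 + 0, so a_2 = 4.
The remainder reaches 0 after 3 divisions, so the expansion has 3 partial quotients, read off in order.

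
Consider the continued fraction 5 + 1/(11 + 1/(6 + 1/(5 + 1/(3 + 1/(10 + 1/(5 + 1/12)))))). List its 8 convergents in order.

5/1, 56/11, 341/67, 1761/346, 5624/1105, 58001/11396, 295629/58085, 3605549/708416

Using the convergent recurrence p_i = a_i*p_{i-1} + p_{i-2}, q_i = a_i*q_{i-1} + q_{i-2} with p_{-2}=0, p_{-1}=1, q_{-2}=1, q_{-1}=0:
  i=0: a_0=5, p_0 = 5*1 + 0 = 5, q_0 = 5*0 + 1 = 1.
  i=1: a_1=11, p_1 = 11*5 + 1 = 56, q_1 = 11*1 + 0 = 11.
  i=2: a_2=6, p_2 = 6*56 + 5 = 341, q_2 = 6*11 + 1 = 67.
  i=3: a_3=5, p_3 = 5*341 + 56 = 1761, q_3 = 5*67 + 11 = 346.
  i=4: a_4=3, p_4 = 3*1761 + 341 = 5624, q_4 = 3*346 + 67 = 1105.
  i=5: a_5=10, p_5 = 10*5624 + 1761 = 58001, q_5 = 10*1105 + 346 = 11396.
  i=6: a_6=5, p_6 = 5*58001 + 5624 = 295629, q_6 = 5*11396 + 1105 = 58085.
  i=7: a_7=12, p_7 = 12*295629 + 58001 = 3605549, q_7 = 12*58085 + 11396 = 708416.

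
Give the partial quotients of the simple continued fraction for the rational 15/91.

[0; 6, 15]

Run the Euclidean algorithm on 15 and 91; the successive quotients are the partial quotients a_0, a_1, ... (each step inverts the fractional part left over by the previous one):
  15 = 0*91 + 15, so a_0 = 0.
  91 = 6*15 + 1, so a_1 = 6.
  15 = 15*1 + 0, so a_2 = 15.
The remainder reaches 0 after 3 divisions, so the expansion has 3 partial quotients, read off in order.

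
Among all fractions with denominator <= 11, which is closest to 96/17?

Expand x = 96/17 as a continued fraction with the Euclidean algorithm:
  96 = 5*17 + 11, so a_0 = 5.
  17 = 1*11 + 6, so a_1 = 1.
  11 = 1*6 + 5, so a_2 = 1.
  6 = 1*5 + 1, so a_3 = 1.
  5 = 5*1 + 0, so a_4 = 5.
so x = [5; 1, 1, 1, 5].
Convergents (p_i = a_i*p_{i-1} + p_{i-2}, q_i = a_i*q_{i-1} + q_{i-2} with p_{-2}=0, p_{-1}=1, q_{-2}=1, q_{-1}=0), until the denominator exceeds 11:
  i=0: a_0=5, p_0 = 5*1 + 0 = 5, q_0 = 5*0 + 1 = 1.
  i=1: a_1=1, p_1 = 1*5 + 1 = 6, q_1 = 1*1 + 0 = 1.
  i=2: a_2=1, p_2 = 1*6 + 5 = 11, q_2 = 1*1 + 1 = 2.
  i=3: a_3=1, p_3 = 1*11 + 6 = 17, q_3 = 1*2 + 1 = 3.
  i=4: a_4=5, p_4 = 5*17 + 11 = 96, q_4 = 5*3 + 2 = 17.
q_4 = 17 > 11, so the last convergent with denominator <= 11 is p_3/q_3 = 17/3.
The closest fraction with denominator <= 11 is either p_3/q_3 or the intermediate fraction (k*p_3 + p_2)/(k*q_3 + q_2) with the largest k >= 1 whose denominator stays <= 11; these approach x as k grows, and every other convergent or intermediate fraction in range is farther away.
Largest k: floor((11 - q_2)/q_3) = floor((11 - 2)/3) = 3.
That gives (3*17 + 11)/(3*3 + 2) = 62/11.
Compare the errors: |x - 17/3| = |96*3 - 17*17|/(17*3) = 1/51, and |x - 62/11| = |96*11 - 62*17|/(17*11) = 2/187.
Cross-multiplying, 2*51 = 102 < 187 = 1*187, so 2/187 is smaller: the intermediate fraction 62/11 is closer to x than 17/3.

62/11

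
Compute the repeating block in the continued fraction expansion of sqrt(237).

[15; (2, 1, 1, 7, 10, 7, 1, 1, 2, 30)]

Write x_i = (sqrt(237) + m_i)/d_i with (m_0, d_0) = (0, 1). a_0 = floor(sqrt(237)) = 15, since 15^2 = 225 <= 237 < 256 = 16^2.
Iterate m_{i+1} = d_i*a_i - m_i, d_{i+1} = (237 - m_{i+1}^2)/d_i, a_{i+1} = floor((a_0 + m_{i+1})/d_{i+1}):
  m_1 = 1*15 - 0 = 15, d_1 = (237 - 15^2)/1 = 12/1 = 12, a_1 = floor((15 + 15)/12) = 2.
  m_2 = 12*2 - 15 = 9, d_2 = (237 - 9^2)/12 = 156/12 = 13, a_2 = floor((15 + 9)/13) = 1.
  m_3 = 13*1 - 9 = 4, d_3 = (237 - 4^2)/13 = 221/13 = 17, a_3 = floor((15 + 4)/17) = 1.
  m_4 = 17*1 - 4 = 13, d_4 = (237 - 13^2)/17 = 68/17 = 4, a_4 = floor((15 + 13)/4) = 7.
  m_5 = 4*7 - 13 = 15, d_5 = (237 - 15^2)/4 = 12/4 = 3, a_5 = floor((15 + 15)/3) = 10.
  m_6 = 3*10 - 15 = 15, d_6 = (237 - 15^2)/3 = 12/3 = 4, a_6 = floor((15 + 15)/4) = 7.
  m_7 = 4*7 - 15 = 13, d_7 = (237 - 13^2)/4 = 68/4 = 17, a_7 = floor((15 + 13)/17) = 1.
  m_8 = 17*1 - 13 = 4, d_8 = (237 - 4^2)/17 = 221/17 = 13, a_8 = floor((15 + 4)/13) = 1.
  m_9 = 13*1 - 4 = 9, d_9 = (237 - 9^2)/13 = 156/13 = 12, a_9 = floor((15 + 9)/12) = 2.
  m_10 = 12*2 - 9 = 15, d_10 = (237 - 15^2)/12 = 12/12 = 1, a_10 = floor((15 + 15)/1) = 30.
  m_11 = 1*30 - 15 = 15, d_11 = (237 - 15^2)/1 = 12/1 = 12: (m_11, d_11) = (m_1, d_1) = (15, 12), so from here the quotients repeat a_1, ..., a_10; the period length is 10.
Hence the expansion of sqrt(237) is a_0 = 15 followed by the repeating block 2, 1, 1, 7, 10, 7, 1, 1, 2, 30 (period 10).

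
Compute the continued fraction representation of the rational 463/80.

Run the Euclidean algorithm on 463 and 80; the successive quotients are the partial quotients a_0, a_1, ... (each step inverts the fractional part left over by the previous one):
  463 = 5*80 + 63, so a_0 = 5.
  80 = 1*63 + 17, so a_1 = 1.
  63 = 3*17 + 12, so a_2 = 3.
  17 = 1*12 + 5, so a_3 = 1.
  12 = 2*5 + 2, so a_4 = 2.
  5 = 2*2 + 1, so a_5 = 2.
  2 = 2*1 + 0, so a_6 = 2.
The remainder reaches 0 after 7 divisions, so the expansion has 7 partial quotients, read off in order.

[5; 1, 3, 1, 2, 2, 2]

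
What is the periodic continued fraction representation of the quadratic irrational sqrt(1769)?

[42; (16, 1, 4, 3, 6, 6, 3, 4, 1, 16, 84)]

Write x_i = (sqrt(1769) + m_i)/d_i with (m_0, d_0) = (0, 1). a_0 = floor(sqrt(1769)) = 42, since 42^2 = 1764 <= 1769 < 1849 = 43^2.
Iterate m_{i+1} = d_i*a_i - m_i, d_{i+1} = (1769 - m_{i+1}^2)/d_i, a_{i+1} = floor((a_0 + m_{i+1})/d_{i+1}):
  m_1 = 1*42 - 0 = 42, d_1 = (1769 - 42^2)/1 = 5/1 = 5, a_1 = floor((42 + 42)/5) = 16.
  m_2 = 5*16 - 42 = 38, d_2 = (1769 - 38^2)/5 = 325/5 = 65, a_2 = floor((42 + 38)/65) = 1.
  m_3 = 65*1 - 38 = 27, d_3 = (1769 - 27^2)/65 = 1040/65 = 16, a_3 = floor((42 + 27)/16) = 4.
  m_4 = 16*4 - 27 = 37, d_4 = (1769 - 37^2)/16 = 400/16 = 25, a_4 = floor((42 + 37)/25) = 3.
  m_5 = 25*3 - 37 = 38, d_5 = (1769 - 38^2)/25 = 325/25 = 13, a_5 = floor((42 + 38)/13) = 6.
  m_6 = 13*6 - 38 = 40, d_6 = (1769 - 40^2)/13 = 169/13 = 13, a_6 = floor((42 + 40)/13) = 6.
  m_7 = 13*6 - 40 = 38, d_7 = (1769 - 38^2)/13 = 325/13 = 25, a_7 = floor((42 + 38)/25) = 3.
  m_8 = 25*3 - 38 = 37, d_8 = (1769 - 37^2)/25 = 400/25 = 16, a_8 = floor((42 + 37)/16) = 4.
  m_9 = 16*4 - 37 = 27, d_9 = (1769 - 27^2)/16 = 1040/16 = 65, a_9 = floor((42 + 27)/65) = 1.
  m_10 = 65*1 - 27 = 38, d_10 = (1769 - 38^2)/65 = 325/65 = 5, a_10 = floor((42 + 38)/5) = 16.
  m_11 = 5*16 - 38 = 42, d_11 = (1769 - 42^2)/5 = 5/5 = 1, a_11 = floor((42 + 42)/1) = 84.
  m_12 = 1*84 - 42 = 42, d_12 = (1769 - 42^2)/1 = 5/1 = 5: (m_12, d_12) = (m_1, d_1) = (42, 5), so from here the quotients repeat a_1, ..., a_11; the period length is 11.
Hence the expansion of sqrt(1769) is a_0 = 42 followed by the repeating block 16, 1, 4, 3, 6, 6, 3, 4, 1, 16, 84 (period 11).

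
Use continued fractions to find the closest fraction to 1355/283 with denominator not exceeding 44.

158/33

Expand x = 1355/283 as a continued fraction with the Euclidean algorithm:
  1355 = 4*283 + 223, so a_0 = 4.
  283 = 1*223 + 60, so a_1 = 1.
  223 = 3*60 + 43, so a_2 = 3.
  60 = 1*43 + 17, so a_3 = 1.
  43 = 2*17 + 9, so a_4 = 2.
  17 = 1*9 + 8, so a_5 = 1.
  9 = 1*8 + 1, so a_6 = 1.
  8 = 8*1 + 0, so a_7 = 8.
so x = [4; 1, 3, 1, 2, 1, 1, 8].
Convergents (p_i = a_i*p_{i-1} + p_{i-2}, q_i = a_i*q_{i-1} + q_{i-2} with p_{-2}=0, p_{-1}=1, q_{-2}=1, q_{-1}=0), until the denominator exceeds 44:
  i=0: a_0=4, p_0 = 4*1 + 0 = 4, q_0 = 4*0 + 1 = 1.
  i=1: a_1=1, p_1 = 1*4 + 1 = 5, q_1 = 1*1 + 0 = 1.
  i=2: a_2=3, p_2 = 3*5 + 4 = 19, q_2 = 3*1 + 1 = 4.
  i=3: a_3=1, p_3 = 1*19 + 5 = 24, q_3 = 1*4 + 1 = 5.
  i=4: a_4=2, p_4 = 2*24 + 19 = 67, q_4 = 2*5 + 4 = 14.
  i=5: a_5=1, p_5 = 1*67 + 24 = 91, q_5 = 1*14 + 5 = 19.
  i=6: a_6=1, p_6 = 1*91 + 67 = 158, q_6 = 1*19 + 14 = 33.
  i=7: a_7=8, p_7 = 8*158 + 91 = 1355, q_7 = 8*33 + 19 = 283.
q_7 = 283 > 44, so the last convergent with denominator <= 44 is p_6/q_6 = 158/33.
The closest fraction with denominator <= 44 is either p_6/q_6 or the intermediate fraction (k*p_6 + p_5)/(k*q_6 + q_5) with the largest k >= 1 whose denominator stays <= 44; these approach x as k grows, and every other convergent or intermediate fraction in range is farther away.
Largest k: floor((44 - q_5)/q_6) = floor((44 - 19)/33) = 0.
Since k = 0, no intermediate fraction beyond p_6/q_6 has denominator <= 44, so the convergent 158/33 is the closest (its error is |1355*33 - 158*283|/(283*33) = 1/9339).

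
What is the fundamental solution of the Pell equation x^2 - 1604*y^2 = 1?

(x, y) = (801, 20)

First expand sqrt(1604) as a continued fraction. With x_i = (sqrt(1604) + m_i)/d_i and (m_0, d_0) = (0, 1): a_0 = floor(sqrt(1604)) = 40, since 40^2 = 1600 <= 1604 < 1681 = 41^2.
Iterate m_{i+1} = d_i*a_i - m_i, d_{i+1} = (1604 - m_{i+1}^2)/d_i, a_{i+1} = floor((a_0 + m_{i+1})/d_{i+1}):
  m_1 = 1*40 - 0 = 40, d_1 = (1604 - 40^2)/1 = 4/1 = 4, a_1 = floor((40 + 40)/4) = 20.
  m_2 = 4*20 - 40 = 40, d_2 = (1604 - 40^2)/4 = 4/4 = 1, a_2 = floor((40 + 40)/1) = 80.
  m_3 = 1*80 - 40 = 40, d_3 = (1604 - 40^2)/1 = 4/1 = 4: (m_3, d_3) = (m_1, d_1) = (40, 4), so from here the quotients repeat a_1, a_2; the period length is 2.
So sqrt(1604) = [40; (20, 80)] with period length k = 2.
k is even, so the fundamental solution of x^2 - 1604y^2 = 1 is (p_{k-1}, q_{k-1}) = (p_1, q_1); compute convergents through index 1.
Convergents (p_i = a_i*p_{i-1} + p_{i-2}, q_i = a_i*q_{i-1} + q_{i-2} with p_{-2}=0, p_{-1}=1, q_{-2}=1, q_{-1}=0):
  i=0: a_0=40, p_0 = 40*1 + 0 = 40, q_0 = 40*0 + 1 = 1.
  i=1: a_1=20, p_1 = 20*40 + 1 = 801, q_1 = 20*1 + 0 = 20.
Check: 801^2 - 1604*20^2 = 641601 - 641600 = 1, so (x, y) = (801, 20) solves the equation, and by the theorem it is the least positive solution.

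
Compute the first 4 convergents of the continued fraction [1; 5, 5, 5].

1/1, 6/5, 31/26, 161/135

Using the convergent recurrence p_i = a_i*p_{i-1} + p_{i-2}, q_i = a_i*q_{i-1} + q_{i-2} with p_{-2}=0, p_{-1}=1, q_{-2}=1, q_{-1}=0:
  i=0: a_0=1, p_0 = 1*1 + 0 = 1, q_0 = 1*0 + 1 = 1.
  i=1: a_1=5, p_1 = 5*1 + 1 = 6, q_1 = 5*1 + 0 = 5.
  i=2: a_2=5, p_2 = 5*6 + 1 = 31, q_2 = 5*5 + 1 = 26.
  i=3: a_3=5, p_3 = 5*31 + 6 = 161, q_3 = 5*26 + 5 = 135.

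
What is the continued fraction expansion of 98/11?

Run the Euclidean algorithm on 98 and 11; the successive quotients are the partial quotients a_0, a_1, ... (each step inverts the fractional part left over by the previous one):
  98 = 8*11 + 10, so a_0 = 8.
  11 = 1*10 + 1, so a_1 = 1.
  10 = 10*1 + 0, so a_2 = 10.
The remainder reaches 0 after 3 divisions, so the expansion has 3 partial quotients, read off in order.

[8; 1, 10]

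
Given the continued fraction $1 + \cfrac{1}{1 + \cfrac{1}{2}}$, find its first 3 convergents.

1/1, 2/1, 5/3

Using the convergent recurrence p_i = a_i*p_{i-1} + p_{i-2}, q_i = a_i*q_{i-1} + q_{i-2} with p_{-2}=0, p_{-1}=1, q_{-2}=1, q_{-1}=0:
  i=0: a_0=1, p_0 = 1*1 + 0 = 1, q_0 = 1*0 + 1 = 1.
  i=1: a_1=1, p_1 = 1*1 + 1 = 2, q_1 = 1*1 + 0 = 1.
  i=2: a_2=2, p_2 = 2*2 + 1 = 5, q_2 = 2*1 + 1 = 3.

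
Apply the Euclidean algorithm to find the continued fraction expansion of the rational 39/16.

[2; 2, 3, 2]

Run the Euclidean algorithm on 39 and 16; the successive quotients are the partial quotients a_0, a_1, ... (each step inverts the fractional part left over by the previous one):
  39 = 2*16 + 7, so a_0 = 2.
  16 = 2*7 + 2, so a_1 = 2.
  7 = 3*2 + 1, so a_2 = 3.
  2 = 2*1 + 0, so a_3 = 2.
The remainder reaches 0 after 4 divisions, so the expansion has 4 partial quotients, read off in order.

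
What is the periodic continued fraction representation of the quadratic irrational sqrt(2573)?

Write x_i = (sqrt(2573) + m_i)/d_i with (m_0, d_0) = (0, 1). a_0 = floor(sqrt(2573)) = 50, since 50^2 = 2500 <= 2573 < 2601 = 51^2.
Iterate m_{i+1} = d_i*a_i - m_i, d_{i+1} = (2573 - m_{i+1}^2)/d_i, a_{i+1} = floor((a_0 + m_{i+1})/d_{i+1}):
  m_1 = 1*50 - 0 = 50, d_1 = (2573 - 50^2)/1 = 73/1 = 73, a_1 = floor((50 + 50)/73) = 1.
  m_2 = 73*1 - 50 = 23, d_2 = (2573 - 23^2)/73 = 2044/73 = 28, a_2 = floor((50 + 23)/28) = 2.
  m_3 = 28*2 - 23 = 33, d_3 = (2573 - 33^2)/28 = 1484/28 = 53, a_3 = floor((50 + 33)/53) = 1.
  m_4 = 53*1 - 33 = 20, d_4 = (2573 - 20^2)/53 = 2173/53 = 41, a_4 = floor((50 + 20)/41) = 1.
  m_5 = 41*1 - 20 = 21, d_5 = (2573 - 21^2)/41 = 2132/41 = 52, a_5 = floor((50 + 21)/52) = 1.
  m_6 = 52*1 - 21 = 31, d_6 = (2573 - 31^2)/52 = 1612/52 = 31, a_6 = floor((50 + 31)/31) = 2.
  m_7 = 31*2 - 31 = 31, d_7 = (2573 - 31^2)/31 = 1612/31 = 52, a_7 = floor((50 + 31)/52) = 1.
  m_8 = 52*1 - 31 = 21, d_8 = (2573 - 21^2)/52 = 2132/52 = 41, a_8 = floor((50 + 21)/41) = 1.
  m_9 = 41*1 - 21 = 20, d_9 = (2573 - 20^2)/41 = 2173/41 = 53, a_9 = floor((50 + 20)/53) = 1.
  m_10 = 53*1 - 20 = 33, d_10 = (2573 - 33^2)/53 = 1484/53 = 28, a_10 = floor((50 + 33)/28) = 2.
  m_11 = 28*2 - 33 = 23, d_11 = (2573 - 23^2)/28 = 2044/28 = 73, a_11 = floor((50 + 23)/73) = 1.
  m_12 = 73*1 - 23 = 50, d_12 = (2573 - 50^2)/73 = 73/73 = 1, a_12 = floor((50 + 50)/1) = 100.
  m_13 = 1*100 - 50 = 50, d_13 = (2573 - 50^2)/1 = 73/1 = 73: (m_13, d_13) = (m_1, d_1) = (50, 73), so from here the quotients repeat a_1, ..., a_12; the period length is 12.
Hence the expansion of sqrt(2573) is a_0 = 50 followed by the repeating block 1, 2, 1, 1, 1, 2, 1, 1, 1, 2, 1, 100 (period 12).

[50; (1, 2, 1, 1, 1, 2, 1, 1, 1, 2, 1, 100)]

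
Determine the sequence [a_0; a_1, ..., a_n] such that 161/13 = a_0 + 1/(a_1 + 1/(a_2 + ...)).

[12; 2, 1, 1, 2]

Run the Euclidean algorithm on 161 and 13; the successive quotients are the partial quotients a_0, a_1, ... (each step inverts the fractional part left over by the previous one):
  161 = 12*13 + 5, so a_0 = 12.
  13 = 2*5 + 3, so a_1 = 2.
  5 = 1*3 + 2, so a_2 = 1.
  3 = 1*2 + 1, so a_3 = 1.
  2 = 2*1 + 0, so a_4 = 2.
The remainder reaches 0 after 5 divisions, so the expansion has 5 partial quotients, read off in order.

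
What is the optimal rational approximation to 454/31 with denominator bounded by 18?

249/17

Expand x = 454/31 as a continued fraction with the Euclidean algorithm:
  454 = 14*31 + 20, so a_0 = 14.
  31 = 1*20 + 11, so a_1 = 1.
  20 = 1*11 + 9, so a_2 = 1.
  11 = 1*9 + 2, so a_3 = 1.
  9 = 4*2 + 1, so a_4 = 4.
  2 = 2*1 + 0, so a_5 = 2.
so x = [14; 1, 1, 1, 4, 2].
Convergents (p_i = a_i*p_{i-1} + p_{i-2}, q_i = a_i*q_{i-1} + q_{i-2} with p_{-2}=0, p_{-1}=1, q_{-2}=1, q_{-1}=0), until the denominator exceeds 18:
  i=0: a_0=14, p_0 = 14*1 + 0 = 14, q_0 = 14*0 + 1 = 1.
  i=1: a_1=1, p_1 = 1*14 + 1 = 15, q_1 = 1*1 + 0 = 1.
  i=2: a_2=1, p_2 = 1*15 + 14 = 29, q_2 = 1*1 + 1 = 2.
  i=3: a_3=1, p_3 = 1*29 + 15 = 44, q_3 = 1*2 + 1 = 3.
  i=4: a_4=4, p_4 = 4*44 + 29 = 205, q_4 = 4*3 + 2 = 14.
  i=5: a_5=2, p_5 = 2*205 + 44 = 454, q_5 = 2*14 + 3 = 31.
q_5 = 31 > 18, so the last convergent with denominator <= 18 is p_4/q_4 = 205/14.
The closest fraction with denominator <= 18 is either p_4/q_4 or the intermediate fraction (k*p_4 + p_3)/(k*q_4 + q_3) with the largest k >= 1 whose denominator stays <= 18; these approach x as k grows, and every other convergent or intermediate fraction in range is farther away.
Largest k: floor((18 - q_3)/q_4) = floor((18 - 3)/14) = 1.
That gives (1*205 + 44)/(1*14 + 3) = 249/17.
Compare the errors: |x - 205/14| = |454*14 - 205*31|/(31*14) = 1/434, and |x - 249/17| = |454*17 - 249*31|/(31*17) = 1/527.
Cross-multiplying, 1*434 = 434 < 527 = 1*527, so 1/527 is smaller: the intermediate fraction 249/17 is closer to x than 205/14.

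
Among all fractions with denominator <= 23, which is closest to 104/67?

31/20

Expand x = 104/67 as a continued fraction with the Euclidean algorithm:
  104 = 1*67 + 37, so a_0 = 1.
  67 = 1*37 + 30, so a_1 = 1.
  37 = 1*30 + 7, so a_2 = 1.
  30 = 4*7 + 2, so a_3 = 4.
  7 = 3*2 + 1, so a_4 = 3.
  2 = 2*1 + 0, so a_5 = 2.
so x = [1; 1, 1, 4, 3, 2].
Convergents (p_i = a_i*p_{i-1} + p_{i-2}, q_i = a_i*q_{i-1} + q_{i-2} with p_{-2}=0, p_{-1}=1, q_{-2}=1, q_{-1}=0), until the denominator exceeds 23:
  i=0: a_0=1, p_0 = 1*1 + 0 = 1, q_0 = 1*0 + 1 = 1.
  i=1: a_1=1, p_1 = 1*1 + 1 = 2, q_1 = 1*1 + 0 = 1.
  i=2: a_2=1, p_2 = 1*2 + 1 = 3, q_2 = 1*1 + 1 = 2.
  i=3: a_3=4, p_3 = 4*3 + 2 = 14, q_3 = 4*2 + 1 = 9.
  i=4: a_4=3, p_4 = 3*14 + 3 = 45, q_4 = 3*9 + 2 = 29.
q_4 = 29 > 23, so the last convergent with denominator <= 23 is p_3/q_3 = 14/9.
The closest fraction with denominator <= 23 is either p_3/q_3 or the intermediate fraction (k*p_3 + p_2)/(k*q_3 + q_2) with the largest k >= 1 whose denominator stays <= 23; these approach x as k grows, and every other convergent or intermediate fraction in range is farther away.
Largest k: floor((23 - q_2)/q_3) = floor((23 - 2)/9) = 2.
That gives (2*14 + 3)/(2*9 + 2) = 31/20.
Compare the errors: |x - 14/9| = |104*9 - 14*67|/(67*9) = 2/603, and |x - 31/20| = |104*20 - 31*67|/(67*20) = 3/1340.
Cross-multiplying, 3*603 = 1809 < 2680 = 2*1340, so 3/1340 is smaller: the intermediate fraction 31/20 is closer to x than 14/9.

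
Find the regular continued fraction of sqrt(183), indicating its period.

Write x_i = (sqrt(183) + m_i)/d_i with (m_0, d_0) = (0, 1). a_0 = floor(sqrt(183)) = 13, since 13^2 = 169 <= 183 < 196 = 14^2.
Iterate m_{i+1} = d_i*a_i - m_i, d_{i+1} = (183 - m_{i+1}^2)/d_i, a_{i+1} = floor((a_0 + m_{i+1})/d_{i+1}):
  m_1 = 1*13 - 0 = 13, d_1 = (183 - 13^2)/1 = 14/1 = 14, a_1 = floor((13 + 13)/14) = 1.
  m_2 = 14*1 - 13 = 1, d_2 = (183 - 1^2)/14 = 182/14 = 13, a_2 = floor((13 + 1)/13) = 1.
  m_3 = 13*1 - 1 = 12, d_3 = (183 - 12^2)/13 = 39/13 = 3, a_3 = floor((13 + 12)/3) = 8.
  m_4 = 3*8 - 12 = 12, d_4 = (183 - 12^2)/3 = 39/3 = 13, a_4 = floor((13 + 12)/13) = 1.
  m_5 = 13*1 - 12 = 1, d_5 = (183 - 1^2)/13 = 182/13 = 14, a_5 = floor((13 + 1)/14) = 1.
  m_6 = 14*1 - 1 = 13, d_6 = (183 - 13^2)/14 = 14/14 = 1, a_6 = floor((13 + 13)/1) = 26.
  m_7 = 1*26 - 13 = 13, d_7 = (183 - 13^2)/1 = 14/1 = 14: (m_7, d_7) = (m_1, d_1) = (13, 14), so from here the quotients repeat a_1, ..., a_6; the period length is 6.
Hence the expansion of sqrt(183) is a_0 = 13 followed by the repeating block 1, 1, 8, 1, 1, 26 (period 6).

[13; (1, 1, 8, 1, 1, 26)]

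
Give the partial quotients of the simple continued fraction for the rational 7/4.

[1; 1, 3]

Run the Euclidean algorithm on 7 and 4; the successive quotients are the partial quotients a_0, a_1, ... (each step inverts the fractional part left over by the previous one):
  7 = 1*4 + 3, so a_0 = 1.
  4 = 1*3 + 1, so a_1 = 1.
  3 = 3*1 + 0, so a_2 = 3.
The remainder reaches 0 after 3 divisions, so the expansion has 3 partial quotients, read off in order.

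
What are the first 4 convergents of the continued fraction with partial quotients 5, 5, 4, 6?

Using the convergent recurrence p_i = a_i*p_{i-1} + p_{i-2}, q_i = a_i*q_{i-1} + q_{i-2} with p_{-2}=0, p_{-1}=1, q_{-2}=1, q_{-1}=0:
  i=0: a_0=5, p_0 = 5*1 + 0 = 5, q_0 = 5*0 + 1 = 1.
  i=1: a_1=5, p_1 = 5*5 + 1 = 26, q_1 = 5*1 + 0 = 5.
  i=2: a_2=4, p_2 = 4*26 + 5 = 109, q_2 = 4*5 + 1 = 21.
  i=3: a_3=6, p_3 = 6*109 + 26 = 680, q_3 = 6*21 + 5 = 131.

5/1, 26/5, 109/21, 680/131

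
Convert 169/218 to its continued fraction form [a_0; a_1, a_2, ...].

[0; 1, 3, 2, 4, 2, 2]

Run the Euclidean algorithm on 169 and 218; the successive quotients are the partial quotients a_0, a_1, ... (each step inverts the fractional part left over by the previous one):
  169 = 0*218 + 169, so a_0 = 0.
  218 = 1*169 + 49, so a_1 = 1.
  169 = 3*49 + 22, so a_2 = 3.
  49 = 2*22 + 5, so a_3 = 2.
  22 = 4*5 + 2, so a_4 = 4.
  5 = 2*2 + 1, so a_5 = 2.
  2 = 2*1 + 0, so a_6 = 2.
The remainder reaches 0 after 7 divisions, so the expansion has 7 partial quotients, read off in order.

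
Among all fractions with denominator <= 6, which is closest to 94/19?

5/1

Expand x = 94/19 as a continued fraction with the Euclidean algorithm:
  94 = 4*19 + 18, so a_0 = 4.
  19 = 1*18 + 1, so a_1 = 1.
  18 = 18*1 + 0, so a_2 = 18.
so x = [4; 1, 18].
Convergents (p_i = a_i*p_{i-1} + p_{i-2}, q_i = a_i*q_{i-1} + q_{i-2} with p_{-2}=0, p_{-1}=1, q_{-2}=1, q_{-1}=0), until the denominator exceeds 6:
  i=0: a_0=4, p_0 = 4*1 + 0 = 4, q_0 = 4*0 + 1 = 1.
  i=1: a_1=1, p_1 = 1*4 + 1 = 5, q_1 = 1*1 + 0 = 1.
  i=2: a_2=18, p_2 = 18*5 + 4 = 94, q_2 = 18*1 + 1 = 19.
q_2 = 19 > 6, so the last convergent with denominator <= 6 is p_1/q_1 = 5/1.
The closest fraction with denominator <= 6 is either p_1/q_1 or the intermediate fraction (k*p_1 + p_0)/(k*q_1 + q_0) with the largest k >= 1 whose denominator stays <= 6; these approach x as k grows, and every other convergent or intermediate fraction in range is farther away.
Largest k: floor((6 - q_0)/q_1) = floor((6 - 1)/1) = 5.
That gives (5*5 + 4)/(5*1 + 1) = 29/6.
Compare the errors: |x - 5/1| = |94*1 - 5*19|/(19*1) = 1/19, and |x - 29/6| = |94*6 - 29*19|/(19*6) = 13/114.
Cross-multiplying, 1*114 = 114 < 247 = 13*19, so 1/19 is smaller: the convergent 5/1 is closer to x than 29/6.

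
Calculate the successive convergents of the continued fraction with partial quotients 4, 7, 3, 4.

Using the convergent recurrence p_i = a_i*p_{i-1} + p_{i-2}, q_i = a_i*q_{i-1} + q_{i-2} with p_{-2}=0, p_{-1}=1, q_{-2}=1, q_{-1}=0:
  i=0: a_0=4, p_0 = 4*1 + 0 = 4, q_0 = 4*0 + 1 = 1.
  i=1: a_1=7, p_1 = 7*4 + 1 = 29, q_1 = 7*1 + 0 = 7.
  i=2: a_2=3, p_2 = 3*29 + 4 = 91, q_2 = 3*7 + 1 = 22.
  i=3: a_3=4, p_3 = 4*91 + 29 = 393, q_3 = 4*22 + 7 = 95.

4/1, 29/7, 91/22, 393/95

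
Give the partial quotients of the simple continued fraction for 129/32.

[4; 32]

Run the Euclidean algorithm on 129 and 32; the successive quotients are the partial quotients a_0, a_1, ... (each step inverts the fractional part left over by the previous one):
  129 = 4*32 + 1, so a_0 = 4.
  32 = 32*1 + 0, so a_1 = 32.
The remainder reaches 0 after 2 divisions, so the expansion has 2 partial quotients, read off in order.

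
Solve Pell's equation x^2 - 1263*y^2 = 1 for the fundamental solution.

(x, y) = (142297, 4004)

First expand sqrt(1263) as a continued fraction. With x_i = (sqrt(1263) + m_i)/d_i and (m_0, d_0) = (0, 1): a_0 = floor(sqrt(1263)) = 35, since 35^2 = 1225 <= 1263 < 1296 = 36^2.
Iterate m_{i+1} = d_i*a_i - m_i, d_{i+1} = (1263 - m_{i+1}^2)/d_i, a_{i+1} = floor((a_0 + m_{i+1})/d_{i+1}):
  m_1 = 1*35 - 0 = 35, d_1 = (1263 - 35^2)/1 = 38/1 = 38, a_1 = floor((35 + 35)/38) = 1.
  m_2 = 38*1 - 35 = 3, d_2 = (1263 - 3^2)/38 = 1254/38 = 33, a_2 = floor((35 + 3)/33) = 1.
  m_3 = 33*1 - 3 = 30, d_3 = (1263 - 30^2)/33 = 363/33 = 11, a_3 = floor((35 + 30)/11) = 5.
  m_4 = 11*5 - 30 = 25, d_4 = (1263 - 25^2)/11 = 638/11 = 58, a_4 = floor((35 + 25)/58) = 1.
  m_5 = 58*1 - 25 = 33, d_5 = (1263 - 33^2)/58 = 174/58 = 3, a_5 = floor((35 + 33)/3) = 22.
  m_6 = 3*22 - 33 = 33, d_6 = (1263 - 33^2)/3 = 174/3 = 58, a_6 = floor((35 + 33)/58) = 1.
  m_7 = 58*1 - 33 = 25, d_7 = (1263 - 25^2)/58 = 638/58 = 11, a_7 = floor((35 + 25)/11) = 5.
  m_8 = 11*5 - 25 = 30, d_8 = (1263 - 30^2)/11 = 363/11 = 33, a_8 = floor((35 + 30)/33) = 1.
  m_9 = 33*1 - 30 = 3, d_9 = (1263 - 3^2)/33 = 1254/33 = 38, a_9 = floor((35 + 3)/38) = 1.
  m_10 = 38*1 - 3 = 35, d_10 = (1263 - 35^2)/38 = 38/38 = 1, a_10 = floor((35 + 35)/1) = 70.
  m_11 = 1*70 - 35 = 35, d_11 = (1263 - 35^2)/1 = 38/1 = 38: (m_11, d_11) = (m_1, d_1) = (35, 38), so from here the quotients repeat a_1, ..., a_10; the period length is 10.
So sqrt(1263) = [35; (1, 1, 5, 1, 22, 1, 5, 1, 1, 70)] with period length k = 10.
k is even, so the fundamental solution of x^2 - 1263y^2 = 1 is (p_{k-1}, q_{k-1}) = (p_9, q_9); compute convergents through index 9.
Convergents (p_i = a_i*p_{i-1} + p_{i-2}, q_i = a_i*q_{i-1} + q_{i-2} with p_{-2}=0, p_{-1}=1, q_{-2}=1, q_{-1}=0):
  i=0: a_0=35, p_0 = 35*1 + 0 = 35, q_0 = 35*0 + 1 = 1.
  i=1: a_1=1, p_1 = 1*35 + 1 = 36, q_1 = 1*1 + 0 = 1.
  i=2: a_2=1, p_2 = 1*36 + 35 = 71, q_2 = 1*1 + 1 = 2.
  i=3: a_3=5, p_3 = 5*71 + 36 = 391, q_3 = 5*2 + 1 = 11.
  i=4: a_4=1, p_4 = 1*391 + 71 = 462, q_4 = 1*11 + 2 = 13.
  i=5: a_5=22, p_5 = 22*462 + 391 = 10555, q_5 = 22*13 + 11 = 297.
  i=6: a_6=1, p_6 = 1*10555 + 462 = 11017, q_6 = 1*297 + 13 = 310.
  i=7: a_7=5, p_7 = 5*11017 + 10555 = 65640, q_7 = 5*310 + 297 = 1847.
  i=8: a_8=1, p_8 = 1*65640 + 11017 = 76657, q_8 = 1*1847 + 310 = 2157.
  i=9: a_9=1, p_9 = 1*76657 + 65640 = 142297, q_9 = 1*2157 + 1847 = 4004.
Check: 142297^2 - 1263*4004^2 = 20248436209 - 20248436208 = 1, so (x, y) = (142297, 4004) solves the equation, and by the theorem it is the least positive solution.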